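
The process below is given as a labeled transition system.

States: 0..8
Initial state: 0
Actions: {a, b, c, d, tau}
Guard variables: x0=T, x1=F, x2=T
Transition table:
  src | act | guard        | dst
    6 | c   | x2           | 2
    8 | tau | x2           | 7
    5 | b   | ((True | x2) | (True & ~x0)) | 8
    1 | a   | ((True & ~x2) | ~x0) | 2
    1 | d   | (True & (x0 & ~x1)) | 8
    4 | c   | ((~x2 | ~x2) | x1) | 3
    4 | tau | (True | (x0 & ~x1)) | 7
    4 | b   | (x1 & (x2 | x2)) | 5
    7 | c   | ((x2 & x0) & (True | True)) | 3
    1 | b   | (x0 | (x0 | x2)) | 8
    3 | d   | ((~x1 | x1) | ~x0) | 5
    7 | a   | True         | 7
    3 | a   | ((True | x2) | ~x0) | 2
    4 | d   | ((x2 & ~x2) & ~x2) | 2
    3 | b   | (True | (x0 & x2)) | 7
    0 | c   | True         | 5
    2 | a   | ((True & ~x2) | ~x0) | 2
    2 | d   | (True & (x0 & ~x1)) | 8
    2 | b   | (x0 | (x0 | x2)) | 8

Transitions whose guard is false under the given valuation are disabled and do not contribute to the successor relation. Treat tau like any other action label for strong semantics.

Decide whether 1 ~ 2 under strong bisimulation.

Compute ~ classes (split until stable):
  π0 = {{0,1,2,3,4,5,6,7,8}}
  π1 = {{0,6},{1,2},{3},{4,8},{5},{7}}
  π2 = {{0},{1,2},{3},{4,8},{5},{6},{7}}
Fixed point at round 3; 7 class(es).
[1]={1,2}  [2]={1,2}

Answer: BISIMILAR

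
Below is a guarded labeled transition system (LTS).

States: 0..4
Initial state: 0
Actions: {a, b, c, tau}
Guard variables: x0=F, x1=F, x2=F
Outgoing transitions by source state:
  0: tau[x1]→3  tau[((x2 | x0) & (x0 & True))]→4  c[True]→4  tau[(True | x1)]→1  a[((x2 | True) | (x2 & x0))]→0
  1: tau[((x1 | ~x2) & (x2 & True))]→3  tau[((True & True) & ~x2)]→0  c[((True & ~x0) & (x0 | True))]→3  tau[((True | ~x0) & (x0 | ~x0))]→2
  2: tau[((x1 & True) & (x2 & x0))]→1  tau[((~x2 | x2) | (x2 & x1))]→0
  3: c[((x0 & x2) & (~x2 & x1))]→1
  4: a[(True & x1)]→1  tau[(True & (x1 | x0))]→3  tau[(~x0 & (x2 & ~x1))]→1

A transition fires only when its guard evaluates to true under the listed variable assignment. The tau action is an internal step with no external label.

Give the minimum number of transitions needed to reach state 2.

Answer: 2

Trace:
Breadth-first toward 2:
  depth 0: {0}
  depth 1: {1,4}
  depth 2: {2,3}
depth(2)=2, e.g. tau·tau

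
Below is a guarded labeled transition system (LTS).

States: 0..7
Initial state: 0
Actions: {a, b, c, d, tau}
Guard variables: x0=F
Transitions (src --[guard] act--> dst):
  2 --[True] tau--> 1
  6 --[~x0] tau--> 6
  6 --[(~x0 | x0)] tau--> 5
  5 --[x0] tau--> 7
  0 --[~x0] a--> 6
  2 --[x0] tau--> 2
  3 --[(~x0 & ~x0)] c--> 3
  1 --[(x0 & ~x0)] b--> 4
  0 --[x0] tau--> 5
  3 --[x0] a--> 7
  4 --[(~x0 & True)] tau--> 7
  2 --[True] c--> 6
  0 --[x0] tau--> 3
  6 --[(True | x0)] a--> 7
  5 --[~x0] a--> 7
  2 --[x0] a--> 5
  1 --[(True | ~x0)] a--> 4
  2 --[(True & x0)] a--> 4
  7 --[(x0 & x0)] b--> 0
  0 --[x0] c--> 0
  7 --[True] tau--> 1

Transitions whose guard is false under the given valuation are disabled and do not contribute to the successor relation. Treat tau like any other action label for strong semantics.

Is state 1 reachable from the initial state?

Answer: REACHABLE

Working:
After dropping false guards: 11 live edges.
Layer 0: {0}
Layer 1: {6}  now seen {0,6}
Layer 2: {5,7}  now seen {0,5,6,7}
Layer 3: {1}  now seen {0,1,5,6,7}
Layer 4: {4}  now seen {0,1,4,5,6,7}
R = {0,1,4,5,6,7}
trace reaching 1: a·a·tau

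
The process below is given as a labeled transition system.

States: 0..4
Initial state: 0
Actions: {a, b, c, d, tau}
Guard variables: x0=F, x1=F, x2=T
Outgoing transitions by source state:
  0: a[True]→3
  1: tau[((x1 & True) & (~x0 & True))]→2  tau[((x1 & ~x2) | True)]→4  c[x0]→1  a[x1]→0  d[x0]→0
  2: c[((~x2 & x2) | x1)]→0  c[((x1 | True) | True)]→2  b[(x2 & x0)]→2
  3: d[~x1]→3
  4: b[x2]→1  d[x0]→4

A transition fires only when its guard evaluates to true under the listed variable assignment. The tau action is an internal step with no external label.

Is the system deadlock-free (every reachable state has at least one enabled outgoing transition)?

Answer: DEADLOCK-FREE

Analysis:
Reachable = {0,3}
  0: a→3  [1 out]
  3: d→3  [1 out]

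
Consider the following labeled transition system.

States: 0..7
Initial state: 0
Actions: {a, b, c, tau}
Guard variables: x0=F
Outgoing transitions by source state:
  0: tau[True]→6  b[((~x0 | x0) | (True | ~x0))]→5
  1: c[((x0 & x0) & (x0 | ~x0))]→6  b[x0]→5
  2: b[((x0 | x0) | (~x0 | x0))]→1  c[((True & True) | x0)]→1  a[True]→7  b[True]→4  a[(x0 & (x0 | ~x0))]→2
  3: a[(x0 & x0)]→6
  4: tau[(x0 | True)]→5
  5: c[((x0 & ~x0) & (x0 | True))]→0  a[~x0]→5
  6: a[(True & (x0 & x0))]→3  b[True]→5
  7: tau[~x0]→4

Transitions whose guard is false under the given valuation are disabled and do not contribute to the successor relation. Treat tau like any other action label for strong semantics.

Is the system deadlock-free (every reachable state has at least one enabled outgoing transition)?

Reach set: {0,5,6}
  0: b→5  tau→6  [2 out]
  5: a→5  [1 out]
  6: b→5  [1 out]

Answer: DEADLOCK-FREE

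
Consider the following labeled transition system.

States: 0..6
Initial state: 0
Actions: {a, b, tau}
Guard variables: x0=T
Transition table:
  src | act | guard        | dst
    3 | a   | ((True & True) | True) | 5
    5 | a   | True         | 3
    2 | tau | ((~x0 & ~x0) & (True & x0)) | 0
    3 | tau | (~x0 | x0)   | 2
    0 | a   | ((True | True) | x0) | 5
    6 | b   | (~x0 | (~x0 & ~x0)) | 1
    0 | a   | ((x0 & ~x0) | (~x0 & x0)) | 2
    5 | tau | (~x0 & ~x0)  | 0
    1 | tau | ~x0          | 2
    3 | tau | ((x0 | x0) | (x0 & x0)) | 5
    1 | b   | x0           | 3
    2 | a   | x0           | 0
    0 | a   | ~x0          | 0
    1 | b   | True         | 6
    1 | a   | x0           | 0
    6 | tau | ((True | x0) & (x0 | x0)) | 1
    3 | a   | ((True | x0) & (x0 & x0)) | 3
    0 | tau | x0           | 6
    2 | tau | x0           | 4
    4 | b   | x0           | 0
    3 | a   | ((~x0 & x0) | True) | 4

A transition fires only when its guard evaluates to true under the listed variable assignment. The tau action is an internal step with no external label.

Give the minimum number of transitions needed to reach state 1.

Breadth-first toward 1:
  L0 = {0}
  L1 = {5,6}
  L2 = {1,3}
1 enters at depth 2; path tau·tau

Answer: 2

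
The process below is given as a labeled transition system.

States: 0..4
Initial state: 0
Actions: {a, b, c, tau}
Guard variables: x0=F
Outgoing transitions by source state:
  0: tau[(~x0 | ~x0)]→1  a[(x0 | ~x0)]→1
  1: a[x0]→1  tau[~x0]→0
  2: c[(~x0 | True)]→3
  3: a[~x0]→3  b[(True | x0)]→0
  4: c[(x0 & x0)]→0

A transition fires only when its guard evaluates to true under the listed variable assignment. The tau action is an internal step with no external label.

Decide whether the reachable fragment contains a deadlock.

Answer: DEADLOCK-FREE

Trace:
Reach set: {0,1}
  0: a→1  tau→1  [2 exit(s)]
  1: tau→0  [1 exit(s)]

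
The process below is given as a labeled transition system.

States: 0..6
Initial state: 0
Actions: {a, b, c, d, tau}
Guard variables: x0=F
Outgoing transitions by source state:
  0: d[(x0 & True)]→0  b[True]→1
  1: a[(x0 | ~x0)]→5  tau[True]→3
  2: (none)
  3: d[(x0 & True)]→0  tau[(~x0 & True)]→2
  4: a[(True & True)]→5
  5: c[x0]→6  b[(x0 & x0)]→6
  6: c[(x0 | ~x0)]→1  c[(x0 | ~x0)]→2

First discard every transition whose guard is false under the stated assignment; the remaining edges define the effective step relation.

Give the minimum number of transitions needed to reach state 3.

Layered search for 3:
  Layer 0: {0}
  Layer 1: {1}
  Layer 2: {3,5}
depth(3)=2, e.g. b·tau

Answer: 2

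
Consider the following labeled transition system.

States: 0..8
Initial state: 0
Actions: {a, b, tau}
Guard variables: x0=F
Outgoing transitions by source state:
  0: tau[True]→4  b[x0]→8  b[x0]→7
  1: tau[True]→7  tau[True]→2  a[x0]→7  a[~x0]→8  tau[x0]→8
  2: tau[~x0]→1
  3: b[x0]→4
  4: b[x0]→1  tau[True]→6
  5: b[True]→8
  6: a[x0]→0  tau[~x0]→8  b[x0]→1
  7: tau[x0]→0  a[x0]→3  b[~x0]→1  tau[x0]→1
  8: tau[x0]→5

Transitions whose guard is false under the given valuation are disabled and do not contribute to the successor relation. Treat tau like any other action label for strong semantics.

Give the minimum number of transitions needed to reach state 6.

BFS to 6:
  Layer 0: {0}
  Layer 1: {4}
  Layer 2: {6}
first hit 6 at d=2 via tau·tau

Answer: 2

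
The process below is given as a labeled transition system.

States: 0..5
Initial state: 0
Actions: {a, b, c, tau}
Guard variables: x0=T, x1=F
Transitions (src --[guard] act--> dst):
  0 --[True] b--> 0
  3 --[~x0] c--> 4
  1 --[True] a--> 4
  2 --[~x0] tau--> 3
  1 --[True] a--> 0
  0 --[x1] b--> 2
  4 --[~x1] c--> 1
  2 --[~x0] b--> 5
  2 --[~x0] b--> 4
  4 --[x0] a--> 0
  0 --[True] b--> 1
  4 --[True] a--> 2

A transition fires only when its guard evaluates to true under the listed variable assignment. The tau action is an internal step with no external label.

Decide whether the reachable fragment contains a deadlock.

Reachable = {0,1,2,4}
  0: b→0  b→1  [deg 2]
  1: a→0  a→4  [deg 2]
  2: ∅  [STUCK]
  4: a→0  a→2  c→1  [deg 3]
witness 2: b·a·a

Answer: DEADLOCK at state 2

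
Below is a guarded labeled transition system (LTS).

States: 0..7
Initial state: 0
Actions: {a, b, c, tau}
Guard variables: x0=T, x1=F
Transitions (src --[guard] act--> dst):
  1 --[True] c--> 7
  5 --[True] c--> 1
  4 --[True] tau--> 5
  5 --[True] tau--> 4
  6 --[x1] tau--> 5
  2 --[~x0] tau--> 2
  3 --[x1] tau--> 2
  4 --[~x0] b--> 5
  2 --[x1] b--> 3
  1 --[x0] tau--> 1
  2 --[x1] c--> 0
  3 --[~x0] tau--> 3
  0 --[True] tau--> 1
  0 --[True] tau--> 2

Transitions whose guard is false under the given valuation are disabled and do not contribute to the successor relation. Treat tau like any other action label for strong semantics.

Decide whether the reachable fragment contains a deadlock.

Reachable = {0,1,2,7}
  0: tau→1  tau→2  [2 out]
  1: c→7  tau→1  [2 out]
  2: ∅  [deadlock]
  7: ∅  [deadlock]
Path to 2: tau

Answer: DEADLOCK at state 2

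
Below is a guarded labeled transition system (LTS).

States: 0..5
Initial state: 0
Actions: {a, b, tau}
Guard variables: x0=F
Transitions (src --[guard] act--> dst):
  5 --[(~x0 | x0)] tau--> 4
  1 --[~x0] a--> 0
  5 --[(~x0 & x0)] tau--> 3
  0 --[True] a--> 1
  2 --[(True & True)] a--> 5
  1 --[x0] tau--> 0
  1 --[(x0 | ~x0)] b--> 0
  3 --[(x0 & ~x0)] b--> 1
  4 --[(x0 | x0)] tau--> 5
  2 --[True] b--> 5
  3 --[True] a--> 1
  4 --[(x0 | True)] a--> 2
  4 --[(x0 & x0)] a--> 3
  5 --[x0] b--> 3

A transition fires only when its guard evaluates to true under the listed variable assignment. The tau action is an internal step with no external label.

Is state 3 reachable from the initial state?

Answer: UNREACHABLE

Working:
8 transition(s) survive guard evaluation.
Layer 0: {0}
Layer 1: {1}  total {0,1}
R = {0,1}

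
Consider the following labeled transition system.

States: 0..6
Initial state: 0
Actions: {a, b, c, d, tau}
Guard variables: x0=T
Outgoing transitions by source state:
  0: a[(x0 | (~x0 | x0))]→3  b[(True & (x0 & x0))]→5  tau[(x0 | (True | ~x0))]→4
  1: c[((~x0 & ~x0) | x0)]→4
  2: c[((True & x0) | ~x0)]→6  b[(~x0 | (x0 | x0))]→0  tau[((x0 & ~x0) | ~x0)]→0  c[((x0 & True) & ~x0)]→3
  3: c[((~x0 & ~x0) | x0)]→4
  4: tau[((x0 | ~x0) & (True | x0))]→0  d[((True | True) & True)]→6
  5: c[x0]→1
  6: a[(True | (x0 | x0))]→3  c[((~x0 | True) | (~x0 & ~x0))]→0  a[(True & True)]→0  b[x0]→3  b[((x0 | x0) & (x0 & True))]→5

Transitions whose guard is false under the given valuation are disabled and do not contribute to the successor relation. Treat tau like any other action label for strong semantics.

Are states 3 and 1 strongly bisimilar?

Compute ~ classes (split until stable):
  P[0] = {{0,1,2,3,4,5,6}}
  P[1] = {{0},{1,3,5},{2},{4},{6}}
  P[2] = {{0},{1,3},{2},{4},{5},{6}}
Fixed point at round 3; 6 class(es).
[3]={1,3}  [1]={1,3}

Answer: BISIMILAR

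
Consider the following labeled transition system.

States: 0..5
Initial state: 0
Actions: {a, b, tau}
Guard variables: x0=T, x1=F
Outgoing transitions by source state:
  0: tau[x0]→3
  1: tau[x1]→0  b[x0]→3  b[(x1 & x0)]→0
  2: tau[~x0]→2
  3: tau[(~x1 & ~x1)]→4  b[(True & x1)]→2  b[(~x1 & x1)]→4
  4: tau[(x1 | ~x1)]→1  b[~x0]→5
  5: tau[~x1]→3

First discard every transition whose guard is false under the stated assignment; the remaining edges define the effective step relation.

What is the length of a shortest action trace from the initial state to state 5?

Answer: UNREACHABLE

Working:
Breadth-first toward 5:
  depth 0: {0}
  depth 1: {3}
  depth 2: {4}
  depth 3: {1}
5 never appears.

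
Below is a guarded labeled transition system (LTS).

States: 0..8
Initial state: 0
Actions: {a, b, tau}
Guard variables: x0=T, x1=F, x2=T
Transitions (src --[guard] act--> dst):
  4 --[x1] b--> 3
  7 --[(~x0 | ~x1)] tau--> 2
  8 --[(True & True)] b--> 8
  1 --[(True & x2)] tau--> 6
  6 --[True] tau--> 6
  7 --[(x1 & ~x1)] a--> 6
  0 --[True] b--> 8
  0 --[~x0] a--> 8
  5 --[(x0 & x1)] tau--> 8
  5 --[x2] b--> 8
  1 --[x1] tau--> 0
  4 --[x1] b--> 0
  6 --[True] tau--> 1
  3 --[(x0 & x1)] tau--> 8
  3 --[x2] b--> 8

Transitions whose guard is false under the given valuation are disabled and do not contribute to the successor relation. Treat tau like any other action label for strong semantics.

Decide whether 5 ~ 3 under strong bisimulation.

Compute ~ classes (split until stable):
  round 0: {{0,1,2,3,4,5,6,7,8}}
  round 1: {{0,3,5,8},{1,6,7},{2,4}}
  round 2: {{0,3,5,8},{1,6},{2,4},{7}}
4 equivalence class(es) (converged in 3)
class of 5: {0,3,5,8}; class of 3: {0,3,5,8}

Answer: BISIMILAR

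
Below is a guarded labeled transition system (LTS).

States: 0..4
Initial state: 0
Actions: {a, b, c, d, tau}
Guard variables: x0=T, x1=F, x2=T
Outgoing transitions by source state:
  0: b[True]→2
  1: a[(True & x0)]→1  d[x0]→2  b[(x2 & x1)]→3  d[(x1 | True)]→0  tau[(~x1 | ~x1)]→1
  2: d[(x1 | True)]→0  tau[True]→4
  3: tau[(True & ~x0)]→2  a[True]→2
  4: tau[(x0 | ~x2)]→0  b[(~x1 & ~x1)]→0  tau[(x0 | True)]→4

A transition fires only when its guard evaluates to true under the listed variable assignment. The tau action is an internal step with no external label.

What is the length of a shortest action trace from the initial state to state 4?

Layered search for 4:
  depth 0: {0}
  depth 1: {2}
  depth 2: {4}
depth(4)=2, e.g. b·tau

Answer: 2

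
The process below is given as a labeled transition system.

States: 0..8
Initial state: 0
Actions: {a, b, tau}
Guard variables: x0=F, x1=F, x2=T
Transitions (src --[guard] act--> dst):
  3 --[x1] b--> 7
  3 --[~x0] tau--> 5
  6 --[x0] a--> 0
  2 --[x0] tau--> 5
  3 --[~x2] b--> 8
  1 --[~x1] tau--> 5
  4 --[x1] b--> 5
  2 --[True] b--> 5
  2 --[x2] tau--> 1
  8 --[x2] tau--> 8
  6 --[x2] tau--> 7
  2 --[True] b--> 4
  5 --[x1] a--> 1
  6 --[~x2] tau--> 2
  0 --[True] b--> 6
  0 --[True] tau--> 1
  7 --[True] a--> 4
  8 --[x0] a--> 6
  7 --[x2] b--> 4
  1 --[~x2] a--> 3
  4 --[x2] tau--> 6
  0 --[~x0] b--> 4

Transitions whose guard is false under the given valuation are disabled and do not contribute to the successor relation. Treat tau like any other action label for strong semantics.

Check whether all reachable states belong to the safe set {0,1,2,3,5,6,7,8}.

Answer: INVARIANT VIOLATED at state 4

Working:
Allowed set {0,1,2,3,5,6,7,8}
Reach set: {0,1,4,5,6,7}
  0: ok
  1: ok
  4: VIOLATES
  5: ok
  6: ok
  7: ok
counterexample path to 4: b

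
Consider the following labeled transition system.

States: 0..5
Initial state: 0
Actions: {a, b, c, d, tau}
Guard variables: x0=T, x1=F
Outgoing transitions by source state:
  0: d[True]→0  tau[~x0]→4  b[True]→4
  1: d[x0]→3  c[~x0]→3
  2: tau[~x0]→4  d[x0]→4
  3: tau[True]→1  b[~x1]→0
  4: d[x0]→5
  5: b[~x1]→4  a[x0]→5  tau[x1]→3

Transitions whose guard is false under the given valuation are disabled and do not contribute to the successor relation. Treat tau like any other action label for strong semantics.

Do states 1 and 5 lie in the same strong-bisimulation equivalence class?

Answer: NOT BISIMILAR

Analysis:
Bisimulation quotient by refinement:
  P[0] = {{0,1,2,3,4,5}}
  P[1] = {{0},{1,2,4},{3},{5}}
  P[2] = {{0},{1},{2},{3},{4},{5}}
Fixed point at round 3; 6 class(es).
class of 1: {1}; class of 5: {5}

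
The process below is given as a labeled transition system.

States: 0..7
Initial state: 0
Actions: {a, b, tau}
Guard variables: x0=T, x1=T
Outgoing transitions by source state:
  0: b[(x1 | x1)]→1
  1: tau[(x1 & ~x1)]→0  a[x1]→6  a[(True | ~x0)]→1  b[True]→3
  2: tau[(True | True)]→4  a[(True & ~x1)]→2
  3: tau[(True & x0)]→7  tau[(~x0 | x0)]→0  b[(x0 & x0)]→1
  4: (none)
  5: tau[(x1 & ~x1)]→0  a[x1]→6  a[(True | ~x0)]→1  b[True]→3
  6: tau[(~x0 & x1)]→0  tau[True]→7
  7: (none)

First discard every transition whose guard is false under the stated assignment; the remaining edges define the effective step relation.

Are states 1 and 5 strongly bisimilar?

Answer: BISIMILAR

Working:
Compute ~ classes (split until stable):
  round 0: {{0,1,2,3,4,5,6,7}}
  round 1: {{0},{1,5},{2,6},{3},{4,7}}
Fixed point at round 2; 5 class(es).
1∈{1,5}, 5∈{1,5}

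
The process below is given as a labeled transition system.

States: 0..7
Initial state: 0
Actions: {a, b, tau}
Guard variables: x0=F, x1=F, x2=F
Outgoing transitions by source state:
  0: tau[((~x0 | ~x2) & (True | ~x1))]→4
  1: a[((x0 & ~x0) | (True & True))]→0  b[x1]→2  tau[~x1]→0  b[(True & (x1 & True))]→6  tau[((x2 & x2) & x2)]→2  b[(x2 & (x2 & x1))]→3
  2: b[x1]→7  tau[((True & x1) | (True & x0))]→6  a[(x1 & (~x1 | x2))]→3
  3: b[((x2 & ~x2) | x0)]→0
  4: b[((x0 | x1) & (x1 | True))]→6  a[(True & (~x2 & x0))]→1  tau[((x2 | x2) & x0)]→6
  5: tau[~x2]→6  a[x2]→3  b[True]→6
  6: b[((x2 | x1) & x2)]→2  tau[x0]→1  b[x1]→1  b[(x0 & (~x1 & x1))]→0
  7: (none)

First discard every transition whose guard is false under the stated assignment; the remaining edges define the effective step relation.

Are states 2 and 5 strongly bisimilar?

Bisimulation quotient by refinement:
  π0 = {{0,1,2,3,4,5,6,7}}
  π1 = {{0},{1},{2,3,4,6,7},{5}}
Fixed point at round 2; 4 class(es).
[2]={2,3,4,6,7}  [5]={5}

Answer: NOT BISIMILAR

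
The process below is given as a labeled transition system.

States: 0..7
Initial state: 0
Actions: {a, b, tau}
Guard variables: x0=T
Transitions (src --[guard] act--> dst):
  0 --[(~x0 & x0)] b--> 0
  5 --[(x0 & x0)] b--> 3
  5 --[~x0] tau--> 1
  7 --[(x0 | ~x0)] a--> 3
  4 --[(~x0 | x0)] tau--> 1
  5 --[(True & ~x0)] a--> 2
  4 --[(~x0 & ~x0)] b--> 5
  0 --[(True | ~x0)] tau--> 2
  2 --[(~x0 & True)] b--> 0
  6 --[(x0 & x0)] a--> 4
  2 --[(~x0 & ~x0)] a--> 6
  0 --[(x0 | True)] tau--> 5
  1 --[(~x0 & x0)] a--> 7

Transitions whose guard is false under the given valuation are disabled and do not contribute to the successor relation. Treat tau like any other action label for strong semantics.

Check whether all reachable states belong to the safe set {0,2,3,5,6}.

Inv-set: {0,2,3,5,6}
Reachable = {0,2,3,5}
  0: safe
  2: safe
  3: safe
  5: safe

Answer: INVARIANT HOLDS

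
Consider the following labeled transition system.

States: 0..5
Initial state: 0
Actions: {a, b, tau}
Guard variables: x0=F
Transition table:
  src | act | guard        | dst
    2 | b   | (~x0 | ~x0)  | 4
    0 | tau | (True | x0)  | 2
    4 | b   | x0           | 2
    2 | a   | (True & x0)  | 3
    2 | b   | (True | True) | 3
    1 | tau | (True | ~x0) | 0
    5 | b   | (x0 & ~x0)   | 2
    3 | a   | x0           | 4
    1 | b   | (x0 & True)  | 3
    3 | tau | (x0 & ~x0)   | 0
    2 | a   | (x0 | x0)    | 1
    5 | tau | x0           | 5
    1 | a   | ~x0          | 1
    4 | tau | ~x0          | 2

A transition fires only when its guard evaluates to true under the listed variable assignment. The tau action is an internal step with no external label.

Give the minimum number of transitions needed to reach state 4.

Answer: 2

Working:
Breadth-first toward 4:
  L0 = {0}
  L1 = {2}
  L2 = {3,4}
4 enters at depth 2; path tau·b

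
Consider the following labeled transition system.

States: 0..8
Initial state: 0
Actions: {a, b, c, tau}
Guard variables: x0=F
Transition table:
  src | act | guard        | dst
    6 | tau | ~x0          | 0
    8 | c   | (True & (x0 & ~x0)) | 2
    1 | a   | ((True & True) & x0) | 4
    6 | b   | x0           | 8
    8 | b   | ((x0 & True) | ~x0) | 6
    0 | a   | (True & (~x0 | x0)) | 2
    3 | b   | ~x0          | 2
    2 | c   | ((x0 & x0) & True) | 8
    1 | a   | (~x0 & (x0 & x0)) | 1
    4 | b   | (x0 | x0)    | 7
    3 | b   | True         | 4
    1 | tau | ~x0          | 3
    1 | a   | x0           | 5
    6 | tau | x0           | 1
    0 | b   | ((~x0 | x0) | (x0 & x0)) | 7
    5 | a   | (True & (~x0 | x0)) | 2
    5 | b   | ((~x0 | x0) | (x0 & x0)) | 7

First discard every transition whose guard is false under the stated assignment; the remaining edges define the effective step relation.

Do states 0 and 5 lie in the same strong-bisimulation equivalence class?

Answer: BISIMILAR

Trace:
Bisimulation quotient by refinement:
  P[0] = {{0,1,2,3,4,5,6,7,8}}
  P[1] = {{0,5},{1,6},{2,4,7},{3,8}}
  P[2] = {{0,5},{1},{2,4,7},{3},{6},{8}}
stable after 3 split(s): 6 block(s)
class of 0: {0,5}; class of 5: {0,5}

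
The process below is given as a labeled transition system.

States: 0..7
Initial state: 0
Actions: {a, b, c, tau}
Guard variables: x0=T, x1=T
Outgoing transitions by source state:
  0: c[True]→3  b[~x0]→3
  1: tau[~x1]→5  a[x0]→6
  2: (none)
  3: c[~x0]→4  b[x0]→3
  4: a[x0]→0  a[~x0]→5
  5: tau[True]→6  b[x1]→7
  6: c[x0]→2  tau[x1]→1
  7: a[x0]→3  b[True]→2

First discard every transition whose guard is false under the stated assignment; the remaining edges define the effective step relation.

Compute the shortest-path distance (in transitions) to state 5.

Answer: UNREACHABLE

Analysis:
Layered search for 5:
  L0 = {0}
  L1 = {3}
5 never appears.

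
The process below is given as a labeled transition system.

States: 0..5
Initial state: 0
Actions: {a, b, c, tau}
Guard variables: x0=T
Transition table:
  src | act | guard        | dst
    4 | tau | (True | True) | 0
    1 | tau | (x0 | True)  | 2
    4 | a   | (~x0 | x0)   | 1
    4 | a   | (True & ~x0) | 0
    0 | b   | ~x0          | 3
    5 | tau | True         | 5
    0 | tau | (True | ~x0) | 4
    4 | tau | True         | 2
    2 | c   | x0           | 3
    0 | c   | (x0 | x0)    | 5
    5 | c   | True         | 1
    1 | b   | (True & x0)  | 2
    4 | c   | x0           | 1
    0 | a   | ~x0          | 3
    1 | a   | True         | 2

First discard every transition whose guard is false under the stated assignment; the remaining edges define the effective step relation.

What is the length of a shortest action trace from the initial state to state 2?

Answer: 2

Trace:
Breadth-first toward 2:
  L0 = {0}
  L1 = {4,5}
  L2 = {1,2}
depth(2)=2, e.g. tau·tau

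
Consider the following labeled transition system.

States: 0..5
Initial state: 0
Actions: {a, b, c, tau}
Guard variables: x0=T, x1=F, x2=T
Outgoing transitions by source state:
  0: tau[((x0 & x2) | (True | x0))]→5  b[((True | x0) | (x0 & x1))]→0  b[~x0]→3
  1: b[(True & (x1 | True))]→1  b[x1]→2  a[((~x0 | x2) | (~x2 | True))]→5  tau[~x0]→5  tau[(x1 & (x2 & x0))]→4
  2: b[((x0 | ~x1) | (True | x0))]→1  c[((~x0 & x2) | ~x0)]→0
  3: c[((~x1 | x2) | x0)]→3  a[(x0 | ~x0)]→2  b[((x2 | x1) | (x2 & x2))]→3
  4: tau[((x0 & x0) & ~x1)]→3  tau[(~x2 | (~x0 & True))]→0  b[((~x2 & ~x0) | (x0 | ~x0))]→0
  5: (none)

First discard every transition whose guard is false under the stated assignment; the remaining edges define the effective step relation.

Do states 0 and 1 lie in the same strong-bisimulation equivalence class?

Bisimulation quotient by refinement:
  round 0: {{0,1,2,3,4,5}}
  round 1: {{0,4},{1},{2},{3},{5}}
  round 2: {{0},{1},{2},{3},{4},{5}}
Fixed point at round 3; 6 class(es).
0∈{0}, 1∈{1}

Answer: NOT BISIMILAR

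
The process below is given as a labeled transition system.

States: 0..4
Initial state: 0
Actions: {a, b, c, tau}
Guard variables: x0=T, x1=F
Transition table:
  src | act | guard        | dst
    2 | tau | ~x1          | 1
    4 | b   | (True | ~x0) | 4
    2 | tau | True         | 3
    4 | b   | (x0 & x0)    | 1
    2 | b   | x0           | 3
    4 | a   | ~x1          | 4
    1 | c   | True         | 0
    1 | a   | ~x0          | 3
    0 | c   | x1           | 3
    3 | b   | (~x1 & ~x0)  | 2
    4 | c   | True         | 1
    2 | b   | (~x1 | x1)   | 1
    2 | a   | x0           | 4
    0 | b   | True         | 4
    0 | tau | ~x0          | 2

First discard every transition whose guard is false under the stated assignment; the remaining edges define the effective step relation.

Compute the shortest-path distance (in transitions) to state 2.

Answer: UNREACHABLE

Working:
Breadth-first toward 2:
  depth 0: {0}
  depth 1: {4}
  depth 2: {1}
2 never appears.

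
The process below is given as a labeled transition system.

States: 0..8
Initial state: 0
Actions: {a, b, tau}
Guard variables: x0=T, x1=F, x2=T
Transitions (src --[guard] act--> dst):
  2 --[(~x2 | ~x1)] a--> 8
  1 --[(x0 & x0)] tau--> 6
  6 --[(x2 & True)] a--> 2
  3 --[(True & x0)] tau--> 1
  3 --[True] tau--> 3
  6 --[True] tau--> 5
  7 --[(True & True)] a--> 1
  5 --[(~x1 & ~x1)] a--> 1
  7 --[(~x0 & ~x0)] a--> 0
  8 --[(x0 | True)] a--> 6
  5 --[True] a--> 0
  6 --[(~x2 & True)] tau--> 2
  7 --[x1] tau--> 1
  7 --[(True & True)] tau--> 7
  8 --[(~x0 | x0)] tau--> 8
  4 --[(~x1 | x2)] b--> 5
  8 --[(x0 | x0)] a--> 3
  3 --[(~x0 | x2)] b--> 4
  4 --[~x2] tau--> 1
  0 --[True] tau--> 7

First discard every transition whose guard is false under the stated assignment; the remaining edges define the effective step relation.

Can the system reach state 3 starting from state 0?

Answer: REACHABLE

Working:
After dropping false guards: 16 live edges.
depth 0: {0}
depth 1: {7}  total {0,7}
depth 2: {1}  total {0,1,7}
depth 3: {6}  total {0,1,6,7}
depth 4: {2,5}  total {0,1,2,5,6,7}
depth 5: {8}  total {0,1,2,5,6,7,8}
depth 6: {3}  total {0,1,2,3,5,6,7,8}
depth 7: {4}  total {0,1,2,3,4,5,6,7,8}
Reach set: {0,1,2,3,4,5,6,7,8}
trace reaching 3: tau·a·tau·a·a·a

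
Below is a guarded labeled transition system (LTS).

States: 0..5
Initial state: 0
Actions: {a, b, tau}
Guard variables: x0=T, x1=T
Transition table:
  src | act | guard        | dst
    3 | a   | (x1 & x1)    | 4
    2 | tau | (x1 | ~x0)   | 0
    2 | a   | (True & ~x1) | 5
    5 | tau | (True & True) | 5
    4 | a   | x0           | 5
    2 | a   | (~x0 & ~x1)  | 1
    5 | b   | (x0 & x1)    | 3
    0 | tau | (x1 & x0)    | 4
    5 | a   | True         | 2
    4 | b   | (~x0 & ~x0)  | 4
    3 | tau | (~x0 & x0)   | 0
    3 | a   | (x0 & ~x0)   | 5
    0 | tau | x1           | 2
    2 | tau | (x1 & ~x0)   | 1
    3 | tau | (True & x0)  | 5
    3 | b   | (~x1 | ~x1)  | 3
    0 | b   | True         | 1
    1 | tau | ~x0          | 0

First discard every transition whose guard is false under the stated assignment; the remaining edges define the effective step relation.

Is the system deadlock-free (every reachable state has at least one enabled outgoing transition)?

R = {0,1,2,3,4,5}
  0: b→1  tau→2  tau→4  [deg 3]
  1: ∅  [no exit]
  2: tau→0  [deg 1]
  3: a→4  tau→5  [deg 2]
  4: a→5  [deg 1]
  5: a→2  b→3  tau→5  [deg 3]
Path to 1: b

Answer: DEADLOCK at state 1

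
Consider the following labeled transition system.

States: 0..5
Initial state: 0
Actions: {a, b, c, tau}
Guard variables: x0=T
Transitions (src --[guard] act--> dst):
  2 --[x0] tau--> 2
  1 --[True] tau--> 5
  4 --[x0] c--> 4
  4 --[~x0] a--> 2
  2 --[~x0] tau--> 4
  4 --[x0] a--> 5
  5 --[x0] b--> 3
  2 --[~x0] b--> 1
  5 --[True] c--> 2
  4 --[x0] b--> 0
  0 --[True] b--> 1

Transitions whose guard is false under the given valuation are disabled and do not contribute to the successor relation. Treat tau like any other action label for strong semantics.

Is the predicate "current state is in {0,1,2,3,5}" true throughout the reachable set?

Answer: INVARIANT HOLDS

Analysis:
Inv-set: {0,1,2,3,5}
R = {0,1,2,3,5}
  0: safe
  1: safe
  2: safe
  3: safe
  5: safe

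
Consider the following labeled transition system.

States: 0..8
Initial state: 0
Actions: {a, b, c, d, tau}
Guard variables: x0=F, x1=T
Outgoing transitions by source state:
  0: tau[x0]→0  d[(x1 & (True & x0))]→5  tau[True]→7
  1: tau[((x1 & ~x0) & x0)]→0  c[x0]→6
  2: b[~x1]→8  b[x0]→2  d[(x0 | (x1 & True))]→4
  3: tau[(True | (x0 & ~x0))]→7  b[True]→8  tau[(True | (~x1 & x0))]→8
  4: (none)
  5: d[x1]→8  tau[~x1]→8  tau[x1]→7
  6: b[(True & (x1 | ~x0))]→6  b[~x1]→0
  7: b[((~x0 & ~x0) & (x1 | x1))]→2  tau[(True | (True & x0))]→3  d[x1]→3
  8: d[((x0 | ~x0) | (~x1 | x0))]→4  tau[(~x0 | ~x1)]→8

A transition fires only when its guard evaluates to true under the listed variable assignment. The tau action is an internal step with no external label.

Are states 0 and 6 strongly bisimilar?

Refine partition for ~:
  P[0] = {{0,1,2,3,4,5,6,7,8}}
  P[1] = {{0},{1,4},{2},{3},{5,8},{6},{7}}
  P[2] = {{0},{1,4},{2},{3},{5},{6},{7},{8}}
Fixed point at round 3; 8 class(es).
class of 0: {0}; class of 6: {6}

Answer: NOT BISIMILAR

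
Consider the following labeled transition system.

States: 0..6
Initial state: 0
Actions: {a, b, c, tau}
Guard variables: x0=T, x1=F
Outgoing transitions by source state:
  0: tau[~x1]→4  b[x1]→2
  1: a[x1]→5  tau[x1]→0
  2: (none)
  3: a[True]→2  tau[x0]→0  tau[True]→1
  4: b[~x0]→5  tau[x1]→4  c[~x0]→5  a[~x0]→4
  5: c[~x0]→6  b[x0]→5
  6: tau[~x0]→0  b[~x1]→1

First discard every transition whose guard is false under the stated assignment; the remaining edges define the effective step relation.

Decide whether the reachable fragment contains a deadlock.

R = {0,4}
  0: tau→4  [deg 1]
  4: ∅  [deadlock]
Path to 4: tau

Answer: DEADLOCK at state 4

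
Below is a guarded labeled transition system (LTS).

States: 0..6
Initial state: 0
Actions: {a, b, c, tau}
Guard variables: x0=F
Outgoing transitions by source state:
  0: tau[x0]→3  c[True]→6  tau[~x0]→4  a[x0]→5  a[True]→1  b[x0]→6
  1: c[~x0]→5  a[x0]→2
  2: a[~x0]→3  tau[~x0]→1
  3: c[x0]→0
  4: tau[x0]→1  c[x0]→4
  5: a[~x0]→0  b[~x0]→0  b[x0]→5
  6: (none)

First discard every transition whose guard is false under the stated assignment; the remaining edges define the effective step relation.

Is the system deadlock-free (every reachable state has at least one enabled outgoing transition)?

R = {0,1,4,5,6}
  0: a→1  c→6  tau→4  [3 out]
  1: c→5  [1 out]
  4: ∅  [deadlock]
  5: a→0  b→0  [2 out]
  6: ∅  [deadlock]
trace reaching 4: tau

Answer: DEADLOCK at state 4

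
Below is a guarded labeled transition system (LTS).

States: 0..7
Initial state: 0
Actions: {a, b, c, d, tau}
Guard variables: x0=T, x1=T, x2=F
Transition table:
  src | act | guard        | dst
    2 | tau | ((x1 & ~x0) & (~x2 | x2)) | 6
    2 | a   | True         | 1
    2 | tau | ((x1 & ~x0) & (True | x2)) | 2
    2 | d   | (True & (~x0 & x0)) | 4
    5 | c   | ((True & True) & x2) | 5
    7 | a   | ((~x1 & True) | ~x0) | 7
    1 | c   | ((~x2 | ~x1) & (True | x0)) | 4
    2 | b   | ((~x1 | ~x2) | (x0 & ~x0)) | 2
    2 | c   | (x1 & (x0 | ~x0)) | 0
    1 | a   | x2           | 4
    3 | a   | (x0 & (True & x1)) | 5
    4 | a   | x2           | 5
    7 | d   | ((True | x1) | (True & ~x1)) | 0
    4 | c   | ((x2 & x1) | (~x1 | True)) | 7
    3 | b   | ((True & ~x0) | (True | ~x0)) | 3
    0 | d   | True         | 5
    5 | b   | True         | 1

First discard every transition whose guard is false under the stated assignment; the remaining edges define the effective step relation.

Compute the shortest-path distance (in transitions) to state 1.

Breadth-first toward 1:
  depth 0: {0}
  depth 1: {5}
  depth 2: {1}
1 enters at depth 2; path d·b

Answer: 2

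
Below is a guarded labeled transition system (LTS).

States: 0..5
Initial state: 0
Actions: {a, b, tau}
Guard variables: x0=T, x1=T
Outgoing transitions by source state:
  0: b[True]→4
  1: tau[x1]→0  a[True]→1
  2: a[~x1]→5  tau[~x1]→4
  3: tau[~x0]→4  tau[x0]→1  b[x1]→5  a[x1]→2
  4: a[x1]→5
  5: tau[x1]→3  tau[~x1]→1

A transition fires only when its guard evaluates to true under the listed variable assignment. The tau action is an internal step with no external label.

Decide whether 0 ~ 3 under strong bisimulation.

Answer: NOT BISIMILAR

Trace:
Refine partition for ~:
  round 0: {{0,1,2,3,4,5}}
  round 1: {{0},{1},{2},{3},{4},{5}}
Fixed point at round 2; 6 class(es).
0∈{0}, 3∈{3}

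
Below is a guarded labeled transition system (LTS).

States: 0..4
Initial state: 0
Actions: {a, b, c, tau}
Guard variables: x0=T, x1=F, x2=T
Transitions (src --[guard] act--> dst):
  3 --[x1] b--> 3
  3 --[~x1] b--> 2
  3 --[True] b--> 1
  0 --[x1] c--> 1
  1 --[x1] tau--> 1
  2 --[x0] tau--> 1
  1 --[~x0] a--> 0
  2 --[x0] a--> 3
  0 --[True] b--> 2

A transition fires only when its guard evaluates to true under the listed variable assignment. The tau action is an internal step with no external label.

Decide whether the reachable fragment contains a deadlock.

R = {0,1,2,3}
  0: b→2  [deg 1]
  1: ∅  [no exit]
  2: a→3  tau→1  [deg 2]
  3: b→1  b→2  [deg 2]
Path to 1: b·tau

Answer: DEADLOCK at state 1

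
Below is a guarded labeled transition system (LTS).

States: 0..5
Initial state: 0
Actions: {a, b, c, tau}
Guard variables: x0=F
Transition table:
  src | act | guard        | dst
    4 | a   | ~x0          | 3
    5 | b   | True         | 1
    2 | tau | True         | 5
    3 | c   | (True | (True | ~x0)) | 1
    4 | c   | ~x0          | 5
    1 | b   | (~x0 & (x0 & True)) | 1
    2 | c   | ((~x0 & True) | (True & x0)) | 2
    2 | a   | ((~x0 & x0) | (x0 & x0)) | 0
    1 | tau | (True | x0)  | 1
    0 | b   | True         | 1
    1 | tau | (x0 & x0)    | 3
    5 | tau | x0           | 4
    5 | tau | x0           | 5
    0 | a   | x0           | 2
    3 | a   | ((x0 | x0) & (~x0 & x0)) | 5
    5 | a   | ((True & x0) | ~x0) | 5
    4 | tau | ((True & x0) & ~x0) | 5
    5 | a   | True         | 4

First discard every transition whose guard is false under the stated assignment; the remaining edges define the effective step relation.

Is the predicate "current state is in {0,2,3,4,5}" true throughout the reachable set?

Answer: INVARIANT VIOLATED at state 1

Trace:
Inv-set: {0,2,3,4,5}
Reach set: {0,1}
  0: ok
  1: ✗ unsafe
reach 1 via b — violates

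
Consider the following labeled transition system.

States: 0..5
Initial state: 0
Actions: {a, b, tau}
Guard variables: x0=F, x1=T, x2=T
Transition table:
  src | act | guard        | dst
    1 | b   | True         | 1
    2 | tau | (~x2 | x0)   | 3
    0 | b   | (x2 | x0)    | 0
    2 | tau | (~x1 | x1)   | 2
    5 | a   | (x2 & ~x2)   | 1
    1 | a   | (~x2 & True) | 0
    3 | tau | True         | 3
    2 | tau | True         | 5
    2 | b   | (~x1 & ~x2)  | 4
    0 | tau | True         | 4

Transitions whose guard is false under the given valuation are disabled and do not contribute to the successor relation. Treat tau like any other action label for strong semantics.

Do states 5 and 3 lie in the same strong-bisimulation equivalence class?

Answer: NOT BISIMILAR

Working:
Compute ~ classes (split until stable):
  π0 = {{0,1,2,3,4,5}}
  π1 = {{0},{1},{2,3},{4,5}}
  π2 = {{0},{1},{2},{3},{4,5}}
Fixed point at round 3; 5 class(es).
class of 5: {4,5}; class of 3: {3}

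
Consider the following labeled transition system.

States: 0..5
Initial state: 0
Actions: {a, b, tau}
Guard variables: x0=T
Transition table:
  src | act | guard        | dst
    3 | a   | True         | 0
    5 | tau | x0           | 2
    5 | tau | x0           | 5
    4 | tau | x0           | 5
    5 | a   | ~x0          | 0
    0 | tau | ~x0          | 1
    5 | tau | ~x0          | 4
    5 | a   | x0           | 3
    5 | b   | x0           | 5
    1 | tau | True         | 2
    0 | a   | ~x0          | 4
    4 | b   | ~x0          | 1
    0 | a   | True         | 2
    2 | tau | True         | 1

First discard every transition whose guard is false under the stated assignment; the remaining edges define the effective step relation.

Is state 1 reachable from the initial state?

After dropping false guards: 9 live edges.
Layer 0: {0}
Layer 1: {2}  now seen {0,2}
Layer 2: {1}  now seen {0,1,2}
Reachable = {0,1,2}
trace reaching 1: a·tau

Answer: REACHABLE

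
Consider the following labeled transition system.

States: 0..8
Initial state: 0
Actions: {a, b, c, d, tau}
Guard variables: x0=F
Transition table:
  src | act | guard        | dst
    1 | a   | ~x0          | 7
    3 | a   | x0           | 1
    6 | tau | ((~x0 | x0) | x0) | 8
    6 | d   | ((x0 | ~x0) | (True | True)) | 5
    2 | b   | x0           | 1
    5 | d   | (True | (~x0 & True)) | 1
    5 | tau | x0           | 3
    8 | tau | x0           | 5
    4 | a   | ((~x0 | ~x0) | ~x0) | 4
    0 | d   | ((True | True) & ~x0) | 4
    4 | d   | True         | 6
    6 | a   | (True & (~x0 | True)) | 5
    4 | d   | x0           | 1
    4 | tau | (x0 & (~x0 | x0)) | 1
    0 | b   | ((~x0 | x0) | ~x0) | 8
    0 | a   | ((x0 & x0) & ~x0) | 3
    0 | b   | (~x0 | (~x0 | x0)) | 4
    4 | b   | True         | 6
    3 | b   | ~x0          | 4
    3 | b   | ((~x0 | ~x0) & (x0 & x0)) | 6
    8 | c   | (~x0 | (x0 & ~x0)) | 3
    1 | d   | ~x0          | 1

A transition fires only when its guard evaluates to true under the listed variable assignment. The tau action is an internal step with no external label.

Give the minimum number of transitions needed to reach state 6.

Breadth-first toward 6:
  depth 0: {0}
  depth 1: {4,8}
  depth 2: {3,6}
first hit 6 at d=2 via b·b

Answer: 2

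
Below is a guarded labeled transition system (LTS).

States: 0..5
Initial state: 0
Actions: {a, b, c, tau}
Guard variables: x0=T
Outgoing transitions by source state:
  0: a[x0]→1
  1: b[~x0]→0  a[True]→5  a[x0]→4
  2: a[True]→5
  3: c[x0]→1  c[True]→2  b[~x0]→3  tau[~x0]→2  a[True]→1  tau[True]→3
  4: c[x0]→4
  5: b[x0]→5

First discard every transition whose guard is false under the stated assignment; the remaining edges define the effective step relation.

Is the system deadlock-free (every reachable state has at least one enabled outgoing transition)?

Answer: DEADLOCK-FREE

Working:
Reach set: {0,1,4,5}
  0: a→1  [1 exit(s)]
  1: a→4  a→5  [2 exit(s)]
  4: c→4  [1 exit(s)]
  5: b→5  [1 exit(s)]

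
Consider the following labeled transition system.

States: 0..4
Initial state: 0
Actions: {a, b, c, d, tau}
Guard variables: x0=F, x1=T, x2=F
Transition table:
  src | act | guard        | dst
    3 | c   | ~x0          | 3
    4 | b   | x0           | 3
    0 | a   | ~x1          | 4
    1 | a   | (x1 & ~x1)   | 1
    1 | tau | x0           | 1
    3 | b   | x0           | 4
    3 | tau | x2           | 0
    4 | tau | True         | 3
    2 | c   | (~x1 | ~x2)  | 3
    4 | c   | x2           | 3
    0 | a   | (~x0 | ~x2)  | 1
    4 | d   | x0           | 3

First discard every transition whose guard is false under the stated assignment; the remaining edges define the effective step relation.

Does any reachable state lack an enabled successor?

Answer: DEADLOCK at state 1

Analysis:
Reachable = {0,1}
  0: a→1  [1 exit(s)]
  1: ∅  [no exit]
witness 1: a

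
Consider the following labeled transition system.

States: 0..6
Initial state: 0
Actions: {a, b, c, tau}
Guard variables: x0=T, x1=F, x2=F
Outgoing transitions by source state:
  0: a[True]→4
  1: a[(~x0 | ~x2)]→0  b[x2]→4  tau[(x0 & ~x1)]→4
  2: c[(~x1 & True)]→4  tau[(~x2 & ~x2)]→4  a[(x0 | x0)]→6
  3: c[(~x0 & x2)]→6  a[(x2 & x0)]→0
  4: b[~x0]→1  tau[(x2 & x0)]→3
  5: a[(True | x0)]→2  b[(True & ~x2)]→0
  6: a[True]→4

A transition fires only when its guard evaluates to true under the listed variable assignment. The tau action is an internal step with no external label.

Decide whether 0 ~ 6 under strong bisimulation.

Answer: BISIMILAR

Working:
Refine partition for ~:
  π0 = {{0,1,2,3,4,5,6}}
  π1 = {{0,6},{1},{2},{3,4},{5}}
Fixed point at round 2; 5 class(es).
class of 0: {0,6}; class of 6: {0,6}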